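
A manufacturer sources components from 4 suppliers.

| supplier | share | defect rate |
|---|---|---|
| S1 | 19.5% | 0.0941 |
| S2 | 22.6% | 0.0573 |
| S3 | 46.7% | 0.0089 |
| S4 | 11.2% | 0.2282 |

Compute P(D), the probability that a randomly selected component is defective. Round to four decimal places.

P(D) ≈ 0.0610

Using total probability over the partition,
P(D) = P(D|S1)·P(S1) + P(D|S2)·P(S2) + P(D|S3)·P(S3) + P(D|S4)·P(S4)
      = 0.0941·0.195 + 0.0573·0.226 + 0.0089·0.467 + 0.2282·0.112
      = 0.0183495 + 0.0129498 + 0.0041563 + 0.0255584 = 0.061014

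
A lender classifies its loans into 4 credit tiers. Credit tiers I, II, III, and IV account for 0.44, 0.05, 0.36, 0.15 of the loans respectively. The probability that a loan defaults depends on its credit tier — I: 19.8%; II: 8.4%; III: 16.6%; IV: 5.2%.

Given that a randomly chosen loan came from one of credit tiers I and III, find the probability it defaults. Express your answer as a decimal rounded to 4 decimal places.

0.1836

Let S = {I, III}.
P(S) = 0.44 + 0.36 = 0.8.
P(D ∩ S) = 0.198·0.44 + 0.166·0.36 = 0.08712 + 0.05976 = 0.14688.
P(D | S) = 0.14688 / 0.8 = 0.183600…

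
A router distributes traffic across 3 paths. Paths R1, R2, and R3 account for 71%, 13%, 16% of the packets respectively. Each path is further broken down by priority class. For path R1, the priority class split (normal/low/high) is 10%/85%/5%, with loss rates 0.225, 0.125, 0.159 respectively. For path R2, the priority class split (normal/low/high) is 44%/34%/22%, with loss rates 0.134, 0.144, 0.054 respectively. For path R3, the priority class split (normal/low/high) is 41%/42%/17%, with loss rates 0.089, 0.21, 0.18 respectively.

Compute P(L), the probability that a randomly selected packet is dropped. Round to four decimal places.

P(L|R1) = 0.1·0.225 + 0.85·0.125 + 0.05·0.159 = 0.0225 + 0.10625 + 0.00795 = 0.1367
P(L|R2) = 0.44·0.134 + 0.34·0.144 + 0.22·0.054 = 0.05896 + 0.04896 + 0.01188 = 0.1198
P(L|R3) = 0.41·0.089 + 0.42·0.21 + 0.17·0.18 = 0.03649 + 0.0882 + 0.0306 = 0.15529
Then overall,
P(L) = 0.71·0.1367 + 0.13·0.1198 + 0.16·0.15529
      = 0.097057 + 0.015574 + 0.0248464 = 0.1374774

0.1375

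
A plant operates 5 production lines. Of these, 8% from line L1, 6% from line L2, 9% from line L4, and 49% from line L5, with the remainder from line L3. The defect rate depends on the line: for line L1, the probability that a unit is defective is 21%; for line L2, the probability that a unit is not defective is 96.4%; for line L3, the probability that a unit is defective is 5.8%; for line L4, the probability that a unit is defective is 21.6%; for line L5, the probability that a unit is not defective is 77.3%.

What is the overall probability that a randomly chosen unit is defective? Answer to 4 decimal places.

P(D) ≈ 0.1659

P(L3) = 1 − (0.08 + 0.06 + 0.09 + 0.49) = 0.28.
P(D|L2) = 1 − 0.964 = 0.036.
P(D|L5) = 1 − 0.773 = 0.227.
P(D) = P(D|L1)·P(L1) + P(D|L2)·P(L2) + P(D|L3)·P(L3) + P(D|L4)·P(L4) + P(D|L5)·P(L5)
      = 0.21·0.08 + 0.036·0.06 + 0.058·0.28 + 0.216·0.09 + 0.227·0.49
      = 0.0168 + 0.00216 + 0.01624 + 0.01944 + 0.11123 = 0.16587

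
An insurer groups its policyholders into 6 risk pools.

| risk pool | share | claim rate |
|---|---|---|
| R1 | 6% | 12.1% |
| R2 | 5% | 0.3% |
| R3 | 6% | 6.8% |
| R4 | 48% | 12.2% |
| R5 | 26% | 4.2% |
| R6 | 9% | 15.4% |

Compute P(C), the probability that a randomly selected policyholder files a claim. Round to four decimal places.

P(C) = P(C|R1)·P(R1) + P(C|R2)·P(R2) + P(C|R3)·P(R3) + P(C|R4)·P(R4) + P(C|R5)·P(R5) + P(C|R6)·P(R6)
      = 0.121·0.06 + 0.003·0.05 + 0.068·0.06 + 0.122·0.48 + 0.042·0.26 + 0.154·0.09
      = 0.00726 + 0.00015 + 0.00408 + 0.05856 + 0.01092 + 0.01386 = 0.09483

0.0948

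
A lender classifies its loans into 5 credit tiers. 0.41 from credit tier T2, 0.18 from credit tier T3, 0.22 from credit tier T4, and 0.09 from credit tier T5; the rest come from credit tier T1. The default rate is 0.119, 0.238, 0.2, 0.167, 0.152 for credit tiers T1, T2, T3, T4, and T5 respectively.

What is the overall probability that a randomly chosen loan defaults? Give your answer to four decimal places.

P(T1) = 1 − (0.41 + 0.18 + 0.22 + 0.09) = 0.1.
P(D) = P(D|T1)·P(T1) + P(D|T2)·P(T2) + P(D|T3)·P(T3) + P(D|T4)·P(T4) + P(D|T5)·P(T5)
      = 0.119·0.1 + 0.238·0.41 + 0.2·0.18 + 0.167·0.22 + 0.152·0.09
      = 0.0119 + 0.09758 + 0.036 + 0.03674 + 0.01368 = 0.1959

0.1959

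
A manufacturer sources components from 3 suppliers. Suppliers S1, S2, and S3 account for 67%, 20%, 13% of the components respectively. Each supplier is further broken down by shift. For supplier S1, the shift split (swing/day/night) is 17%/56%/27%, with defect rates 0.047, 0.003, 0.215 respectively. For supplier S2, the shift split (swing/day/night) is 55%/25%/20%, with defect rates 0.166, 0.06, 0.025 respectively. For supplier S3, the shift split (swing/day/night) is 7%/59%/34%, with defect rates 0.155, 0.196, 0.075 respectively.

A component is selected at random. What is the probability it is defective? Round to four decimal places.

P(D|S1) = 0.17·0.047 + 0.56·0.003 + 0.27·0.215 = 0.00799 + 0.00168 + 0.05805 = 0.06772
P(D|S2) = 0.55·0.166 + 0.25·0.06 + 0.2·0.025 = 0.0913 + 0.015 + 0.005 = 0.1113
P(D|S3) = 0.07·0.155 + 0.59·0.196 + 0.34·0.075 = 0.01085 + 0.11564 + 0.0255 = 0.15199
By total probability over the outer partition,
P(D) = 0.67·0.06772 + 0.2·0.1113 + 0.13·0.15199
      = 0.0453724 + 0.02226 + 0.0197587 = 0.0873911

0.0874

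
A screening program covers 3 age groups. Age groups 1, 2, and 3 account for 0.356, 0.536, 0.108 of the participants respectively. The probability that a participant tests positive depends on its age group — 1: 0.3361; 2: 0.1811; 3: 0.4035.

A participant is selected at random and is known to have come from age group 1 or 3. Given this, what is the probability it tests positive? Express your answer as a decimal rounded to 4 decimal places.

Let S = {1, 3}.
P(S) = 0.356 + 0.108 = 0.464.
P(T ∩ S) = 0.3361·0.356 + 0.4035·0.108 = 0.1196516 + 0.043578 = 0.1632296.
P(T | S) = 0.1632296 / 0.464 = 0.351788…

0.3518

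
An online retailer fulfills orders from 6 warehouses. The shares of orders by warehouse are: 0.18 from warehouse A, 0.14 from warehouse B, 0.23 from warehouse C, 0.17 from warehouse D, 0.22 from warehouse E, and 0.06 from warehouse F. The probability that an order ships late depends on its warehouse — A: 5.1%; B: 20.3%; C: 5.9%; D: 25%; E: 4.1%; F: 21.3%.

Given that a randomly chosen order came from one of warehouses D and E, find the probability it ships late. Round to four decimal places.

P(L|S) ≈ 0.1321

Let S = {D, E}.
P(S) = 0.17 + 0.22 = 0.39.
P(L ∩ S) = 0.25·0.17 + 0.041·0.22 = 0.0425 + 0.00902 = 0.05152.
P(L | S) = 0.05152 / 0.39 = 0.132103…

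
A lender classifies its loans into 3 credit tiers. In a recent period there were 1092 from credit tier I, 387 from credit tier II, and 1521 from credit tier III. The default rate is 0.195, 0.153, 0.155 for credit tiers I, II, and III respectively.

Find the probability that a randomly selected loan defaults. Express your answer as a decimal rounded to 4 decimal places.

Total: 1092 + 387 + 1521 = 3000.
P(I) = 1092/3000 = 0.364. P(II) = 387/3000 = 0.129. P(III) = 1521/3000 = 0.507.
By the law of total probability,
P(D) = P(D|I)·P(I) + P(D|II)·P(II) + P(D|III)·P(III)
      = 0.195·0.364 + 0.153·0.129 + 0.155·0.507
      = 0.07098 + 0.019737 + 0.078585 = 0.169302

0.1693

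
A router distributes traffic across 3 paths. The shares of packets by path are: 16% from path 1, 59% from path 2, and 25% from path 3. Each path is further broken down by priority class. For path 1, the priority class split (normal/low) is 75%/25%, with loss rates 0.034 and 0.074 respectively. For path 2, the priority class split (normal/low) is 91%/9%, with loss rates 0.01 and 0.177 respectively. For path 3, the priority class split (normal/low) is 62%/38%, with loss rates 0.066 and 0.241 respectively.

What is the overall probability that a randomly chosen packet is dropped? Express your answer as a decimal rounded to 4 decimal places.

P(L) ≈ 0.0549

P(L|1) = 0.75·0.034 + 0.25·0.074 = 0.0255 + 0.0185 = 0.044
P(L|2) = 0.91·0.01 + 0.09·0.177 = 0.0091 + 0.01593 = 0.02503
P(L|3) = 0.62·0.066 + 0.38·0.241 = 0.04092 + 0.09158 = 0.1325
Then overall,
P(L) = 0.16·0.044 + 0.59·0.02503 + 0.25·0.1325
      = 0.00704 + 0.0147677 + 0.033125 = 0.0549327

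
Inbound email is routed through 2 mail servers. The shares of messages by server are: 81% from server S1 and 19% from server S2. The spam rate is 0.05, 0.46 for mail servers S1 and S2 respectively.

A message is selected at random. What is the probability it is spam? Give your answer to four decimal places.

P(S) ≈ 0.1279

P(S) = P(S|S1)·P(S1) + P(S|S2)·P(S2)
      = 0.05·0.81 + 0.46·0.19
      = 0.0405 + 0.0874 = 0.1279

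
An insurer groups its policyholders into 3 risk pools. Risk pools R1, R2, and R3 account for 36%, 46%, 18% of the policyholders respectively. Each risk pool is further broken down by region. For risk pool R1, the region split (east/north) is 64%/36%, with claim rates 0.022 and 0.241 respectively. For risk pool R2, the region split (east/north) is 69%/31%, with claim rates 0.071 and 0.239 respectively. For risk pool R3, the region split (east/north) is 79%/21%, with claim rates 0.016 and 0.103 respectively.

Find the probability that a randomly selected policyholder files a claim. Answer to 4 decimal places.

0.0991

P(C|R1) = 0.64·0.022 + 0.36·0.241 = 0.01408 + 0.08676 = 0.10084
P(C|R2) = 0.69·0.071 + 0.31·0.239 = 0.04899 + 0.07409 = 0.12308
P(C|R3) = 0.79·0.016 + 0.21·0.103 = 0.01264 + 0.02163 = 0.03427
By total probability over the outer partition,
P(C) = 0.36·0.10084 + 0.46·0.12308 + 0.18·0.03427
      = 0.0363024 + 0.0566168 + 0.0061686 = 0.0990878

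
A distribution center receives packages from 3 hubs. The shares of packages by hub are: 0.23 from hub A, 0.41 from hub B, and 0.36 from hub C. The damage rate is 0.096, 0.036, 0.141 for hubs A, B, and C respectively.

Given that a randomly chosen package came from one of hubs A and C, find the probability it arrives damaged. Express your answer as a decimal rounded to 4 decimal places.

Let S = {A, C}.
P(S) = 0.23 + 0.36 = 0.59.
P(D ∩ S) = 0.096·0.23 + 0.141·0.36 = 0.02208 + 0.05076 = 0.07284.
P(D | S) = 0.07284 / 0.59 = 0.123458…

0.1235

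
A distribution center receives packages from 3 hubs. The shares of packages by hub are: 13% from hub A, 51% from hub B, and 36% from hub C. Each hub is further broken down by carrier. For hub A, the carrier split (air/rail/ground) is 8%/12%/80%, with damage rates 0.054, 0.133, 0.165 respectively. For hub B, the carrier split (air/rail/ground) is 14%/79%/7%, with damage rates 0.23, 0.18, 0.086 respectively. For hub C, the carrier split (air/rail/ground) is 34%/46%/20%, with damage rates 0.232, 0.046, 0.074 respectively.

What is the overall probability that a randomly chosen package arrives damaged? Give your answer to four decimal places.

P(D|A) = 0.08·0.054 + 0.12·0.133 + 0.8·0.165 = 0.00432 + 0.01596 + 0.132 = 0.15228
P(D|B) = 0.14·0.23 + 0.79·0.18 + 0.07·0.086 = 0.0322 + 0.1422 + 0.00602 = 0.18042
P(D|C) = 0.34·0.232 + 0.46·0.046 + 0.2·0.074 = 0.07888 + 0.02116 + 0.0148 = 0.11484
Then overall,
P(D) = 0.13·0.15228 + 0.51·0.18042 + 0.36·0.11484
      = 0.0197964 + 0.0920142 + 0.0413424 = 0.153153

0.1532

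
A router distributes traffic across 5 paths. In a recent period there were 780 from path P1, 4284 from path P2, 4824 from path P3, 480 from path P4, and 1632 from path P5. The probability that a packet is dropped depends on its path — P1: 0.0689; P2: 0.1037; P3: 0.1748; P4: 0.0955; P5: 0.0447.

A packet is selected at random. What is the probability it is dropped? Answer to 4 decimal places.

0.1217

Total: 780 + 4284 + 4824 + 480 + 1632 = 12000.
P(P1) = 780/12000 = 0.065. P(P2) = 4284/12000 = 0.357. P(P3) = 4824/12000 = 0.402. P(P4) = 480/12000 = 0.04. P(P5) = 1632/12000 = 0.136.
Summing over the partition,
P(L) = P(L|P1)·P(P1) + P(L|P2)·P(P2) + P(L|P3)·P(P3) + P(L|P4)·P(P4) + P(L|P5)·P(P5)
      = 0.0689·0.065 + 0.1037·0.357 + 0.1748·0.402 + 0.0955·0.04 + 0.0447·0.136
      = 0.0044785 + 0.0370209 + 0.0702696 + 0.00382 + 0.0060792 = 0.1216682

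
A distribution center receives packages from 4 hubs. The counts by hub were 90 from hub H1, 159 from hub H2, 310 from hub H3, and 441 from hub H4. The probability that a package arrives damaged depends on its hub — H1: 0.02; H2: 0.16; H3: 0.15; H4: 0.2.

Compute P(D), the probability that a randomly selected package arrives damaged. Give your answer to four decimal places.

Total: 90 + 159 + 310 + 441 = 1000.
P(H1) = 90/1000 = 0.09. P(H2) = 159/1000 = 0.159. P(H3) = 310/1000 = 0.31. P(H4) = 441/1000 = 0.441.
Using total probability over the partition,
P(D) = P(D|H1)·P(H1) + P(D|H2)·P(H2) + P(D|H3)·P(H3) + P(D|H4)·P(H4)
      = 0.02·0.09 + 0.16·0.159 + 0.15·0.31 + 0.2·0.441
      = 0.0018 + 0.02544 + 0.0465 + 0.0882 = 0.16194

0.1619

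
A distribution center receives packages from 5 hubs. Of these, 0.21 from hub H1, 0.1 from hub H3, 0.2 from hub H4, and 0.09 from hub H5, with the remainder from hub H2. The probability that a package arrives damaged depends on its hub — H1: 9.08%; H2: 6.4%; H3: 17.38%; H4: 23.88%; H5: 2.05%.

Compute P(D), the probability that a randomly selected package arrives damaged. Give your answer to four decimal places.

P(H2) = 1 − (0.21 + 0.1 + 0.2 + 0.09) = 0.4.
By the law of total probability,
P(D) = P(D|H1)·P(H1) + P(D|H2)·P(H2) + P(D|H3)·P(H3) + P(D|H4)·P(H4) + P(D|H5)·P(H5)
      = 0.0908·0.21 + 0.064·0.4 + 0.1738·0.1 + 0.2388·0.2 + 0.0205·0.09
      = 0.019068 + 0.0256 + 0.01738 + 0.04776 + 0.001845 = 0.111653

P(D) ≈ 0.1117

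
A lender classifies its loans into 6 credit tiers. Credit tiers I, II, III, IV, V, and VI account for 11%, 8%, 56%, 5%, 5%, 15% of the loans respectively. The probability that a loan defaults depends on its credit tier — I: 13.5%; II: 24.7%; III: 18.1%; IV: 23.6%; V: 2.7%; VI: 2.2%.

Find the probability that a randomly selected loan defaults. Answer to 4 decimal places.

P(D) = P(D|I)·P(I) + P(D|II)·P(II) + P(D|III)·P(III) + P(D|IV)·P(IV) + P(D|V)·P(V) + P(D|VI)·P(VI)
      = 0.135·0.11 + 0.247·0.08 + 0.181·0.56 + 0.236·0.05 + 0.027·0.05 + 0.022·0.15
      = 0.01485 + 0.01976 + 0.10136 + 0.0118 + 0.00135 + 0.0033 = 0.15242

0.1524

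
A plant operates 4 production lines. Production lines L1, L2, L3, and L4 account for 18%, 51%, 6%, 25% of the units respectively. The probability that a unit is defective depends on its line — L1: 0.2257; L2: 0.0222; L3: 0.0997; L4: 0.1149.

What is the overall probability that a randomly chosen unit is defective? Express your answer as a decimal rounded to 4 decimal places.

0.0867

P(D) = P(D|L1)·P(L1) + P(D|L2)·P(L2) + P(D|L3)·P(L3) + P(D|L4)·P(L4)
      = 0.2257·0.18 + 0.0222·0.51 + 0.0997·0.06 + 0.1149·0.25
      = 0.040626 + 0.011322 + 0.005982 + 0.028725 = 0.086655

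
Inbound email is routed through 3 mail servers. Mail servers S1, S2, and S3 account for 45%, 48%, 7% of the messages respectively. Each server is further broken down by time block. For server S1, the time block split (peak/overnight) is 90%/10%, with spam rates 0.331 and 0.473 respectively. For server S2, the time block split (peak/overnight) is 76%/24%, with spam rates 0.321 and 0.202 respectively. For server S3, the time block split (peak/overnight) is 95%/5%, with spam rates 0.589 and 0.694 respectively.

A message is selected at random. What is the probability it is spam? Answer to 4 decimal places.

0.3373

P(S|S1) = 0.9·0.331 + 0.1·0.473 = 0.2979 + 0.0473 = 0.3452
P(S|S2) = 0.76·0.321 + 0.24·0.202 = 0.24396 + 0.04848 = 0.29244
P(S|S3) = 0.95·0.589 + 0.05·0.694 = 0.55955 + 0.0347 = 0.59425
Then overall,
P(S) = 0.45·0.3452 + 0.48·0.29244 + 0.07·0.59425
      = 0.15534 + 0.1403712 + 0.0415975 = 0.3373087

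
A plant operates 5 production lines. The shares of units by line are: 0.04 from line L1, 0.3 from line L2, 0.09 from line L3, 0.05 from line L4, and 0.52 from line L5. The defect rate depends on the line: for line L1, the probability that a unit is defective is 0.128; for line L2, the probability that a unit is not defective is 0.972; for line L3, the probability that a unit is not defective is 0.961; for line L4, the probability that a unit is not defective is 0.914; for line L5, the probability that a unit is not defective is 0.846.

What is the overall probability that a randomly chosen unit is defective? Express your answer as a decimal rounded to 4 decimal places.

0.1014

P(D|L2) = 1 − 0.972 = 0.028.
P(D|L3) = 1 − 0.961 = 0.039.
P(D|L4) = 1 − 0.914 = 0.086.
P(D|L5) = 1 − 0.846 = 0.154.
P(D) = P(D|L1)·P(L1) + P(D|L2)·P(L2) + P(D|L3)·P(L3) + P(D|L4)·P(L4) + P(D|L5)·P(L5)
      = 0.128·0.04 + 0.028·0.3 + 0.039·0.09 + 0.086·0.05 + 0.154·0.52
      = 0.00512 + 0.0084 + 0.00351 + 0.0043 + 0.08008 = 0.10141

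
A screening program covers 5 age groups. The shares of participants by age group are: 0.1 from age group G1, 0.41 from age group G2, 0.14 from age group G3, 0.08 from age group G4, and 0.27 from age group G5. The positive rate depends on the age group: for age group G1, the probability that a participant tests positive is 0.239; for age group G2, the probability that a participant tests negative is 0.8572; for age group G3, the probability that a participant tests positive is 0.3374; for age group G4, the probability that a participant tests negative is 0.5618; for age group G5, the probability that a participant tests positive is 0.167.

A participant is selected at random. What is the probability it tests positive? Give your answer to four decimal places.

0.2098

P(T|G2) = 1 − 0.8572 = 0.1428.
P(T|G4) = 1 − 0.5618 = 0.4382.
Using total probability over the partition,
P(T) = P(T|G1)·P(G1) + P(T|G2)·P(G2) + P(T|G3)·P(G3) + P(T|G4)·P(G4) + P(T|G5)·P(G5)
      = 0.239·0.1 + 0.1428·0.41 + 0.3374·0.14 + 0.4382·0.08 + 0.167·0.27
      = 0.0239 + 0.058548 + 0.047236 + 0.035056 + 0.04509 = 0.20983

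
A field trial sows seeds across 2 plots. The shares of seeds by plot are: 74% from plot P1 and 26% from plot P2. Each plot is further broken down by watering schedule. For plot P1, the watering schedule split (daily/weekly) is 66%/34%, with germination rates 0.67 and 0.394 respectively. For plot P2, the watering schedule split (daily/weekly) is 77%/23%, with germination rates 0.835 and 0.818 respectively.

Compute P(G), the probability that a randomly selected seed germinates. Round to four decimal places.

P(G|P1) = 0.66·0.67 + 0.34·0.394 = 0.4422 + 0.13396 = 0.57616
P(G|P2) = 0.77·0.835 + 0.23·0.818 = 0.64295 + 0.18814 = 0.83109
By total probability over the outer partition,
P(G) = 0.74·0.57616 + 0.26·0.83109
      = 0.4263584 + 0.2160834 = 0.6424418

0.6424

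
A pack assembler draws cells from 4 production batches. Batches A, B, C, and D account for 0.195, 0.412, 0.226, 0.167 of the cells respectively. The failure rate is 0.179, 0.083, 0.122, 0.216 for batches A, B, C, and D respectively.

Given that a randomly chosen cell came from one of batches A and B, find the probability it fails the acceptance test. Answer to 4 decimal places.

Let S = {A, B}.
P(S) = 0.195 + 0.412 = 0.607.
P(F ∩ S) = 0.179·0.195 + 0.083·0.412 = 0.034905 + 0.034196 = 0.069101.
P(F | S) = 0.069101 / 0.607 = 0.113840…

0.1138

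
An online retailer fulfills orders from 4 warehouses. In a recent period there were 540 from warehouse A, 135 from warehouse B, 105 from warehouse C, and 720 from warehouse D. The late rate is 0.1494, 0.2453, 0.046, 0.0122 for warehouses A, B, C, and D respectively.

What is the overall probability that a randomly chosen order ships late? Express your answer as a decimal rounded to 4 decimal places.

0.0849

Total: 540 + 135 + 105 + 720 = 1500.
P(A) = 540/1500 = 0.36. P(B) = 135/1500 = 0.09. P(C) = 105/1500 = 0.07. P(D) = 720/1500 = 0.48.
P(L) = P(L|A)·P(A) + P(L|B)·P(B) + P(L|C)·P(C) + P(L|D)·P(D)
      = 0.1494·0.36 + 0.2453·0.09 + 0.046·0.07 + 0.0122·0.48
      = 0.053784 + 0.022077 + 0.00322 + 0.005856 = 0.084937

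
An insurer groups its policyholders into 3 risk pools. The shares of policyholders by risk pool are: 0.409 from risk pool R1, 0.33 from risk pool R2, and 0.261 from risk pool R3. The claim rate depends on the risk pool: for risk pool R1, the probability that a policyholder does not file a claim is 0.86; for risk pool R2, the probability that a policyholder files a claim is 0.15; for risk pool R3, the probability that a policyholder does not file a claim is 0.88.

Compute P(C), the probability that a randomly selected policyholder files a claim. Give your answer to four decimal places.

P(C|R1) = 1 − 0.86 = 0.14.
P(C|R3) = 1 − 0.88 = 0.12.
P(C) = P(C|R1)·P(R1) + P(C|R2)·P(R2) + P(C|R3)·P(R3)
      = 0.14·0.409 + 0.15·0.33 + 0.12·0.261
      = 0.05726 + 0.0495 + 0.03132 = 0.13808

0.1381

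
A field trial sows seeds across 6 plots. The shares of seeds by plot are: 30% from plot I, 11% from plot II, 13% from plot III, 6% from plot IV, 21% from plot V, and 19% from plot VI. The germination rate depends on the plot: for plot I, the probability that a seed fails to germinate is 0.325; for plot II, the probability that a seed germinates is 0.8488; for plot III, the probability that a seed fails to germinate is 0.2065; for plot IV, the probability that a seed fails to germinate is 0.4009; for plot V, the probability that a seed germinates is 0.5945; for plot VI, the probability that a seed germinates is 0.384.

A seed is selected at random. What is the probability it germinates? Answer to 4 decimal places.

P(G|I) = 1 − 0.325 = 0.675.
P(G|III) = 1 − 0.2065 = 0.7935.
P(G|IV) = 1 − 0.4009 = 0.5991.
By the law of total probability,
P(G) = P(G|I)·P(I) + P(G|II)·P(II) + P(G|III)·P(III) + P(G|IV)·P(IV) + P(G|V)·P(V) + P(G|VI)·P(VI)
      = 0.675·0.3 + 0.8488·0.11 + 0.7935·0.13 + 0.5991·0.06 + 0.5945·0.21 + 0.384·0.19
      = 0.2025 + 0.093368 + 0.103155 + 0.035946 + 0.124845 + 0.07296 = 0.632774

P(G) ≈ 0.6328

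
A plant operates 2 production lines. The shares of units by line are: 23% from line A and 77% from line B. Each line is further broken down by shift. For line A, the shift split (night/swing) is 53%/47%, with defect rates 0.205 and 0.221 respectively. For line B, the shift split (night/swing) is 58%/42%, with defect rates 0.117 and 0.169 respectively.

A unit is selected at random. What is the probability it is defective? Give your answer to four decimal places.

P(D) ≈ 0.1558

P(D|A) = 0.53·0.205 + 0.47·0.221 = 0.10865 + 0.10387 = 0.21252
P(D|B) = 0.58·0.117 + 0.42·0.169 = 0.06786 + 0.07098 = 0.13884
By total probability over the outer partition,
P(D) = 0.23·0.21252 + 0.77·0.13884
      = 0.0488796 + 0.1069068 = 0.1557864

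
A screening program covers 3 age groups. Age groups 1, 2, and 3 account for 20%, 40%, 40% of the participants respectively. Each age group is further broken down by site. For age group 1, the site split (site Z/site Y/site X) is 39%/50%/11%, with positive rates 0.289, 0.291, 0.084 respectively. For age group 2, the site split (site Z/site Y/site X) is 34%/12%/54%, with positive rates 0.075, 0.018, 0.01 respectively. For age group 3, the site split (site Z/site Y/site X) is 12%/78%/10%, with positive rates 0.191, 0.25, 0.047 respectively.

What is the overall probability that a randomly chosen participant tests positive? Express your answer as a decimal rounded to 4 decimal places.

P(T|1) = 0.39·0.289 + 0.5·0.291 + 0.11·0.084 = 0.11271 + 0.1455 + 0.00924 = 0.26745
P(T|2) = 0.34·0.075 + 0.12·0.018 + 0.54·0.01 = 0.0255 + 0.00216 + 0.0054 = 0.03306
P(T|3) = 0.12·0.191 + 0.78·0.25 + 0.1·0.047 = 0.02292 + 0.195 + 0.0047 = 0.22262
By total probability over the outer partition,
P(T) = 0.2·0.26745 + 0.4·0.03306 + 0.4·0.22262
      = 0.05349 + 0.013224 + 0.089048 = 0.155762

0.1558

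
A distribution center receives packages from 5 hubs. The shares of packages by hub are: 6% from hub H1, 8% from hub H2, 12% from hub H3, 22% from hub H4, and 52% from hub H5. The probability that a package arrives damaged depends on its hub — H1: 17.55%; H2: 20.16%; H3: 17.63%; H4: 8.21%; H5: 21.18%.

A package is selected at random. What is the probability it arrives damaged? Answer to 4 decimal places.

0.1760

Using total probability over the partition,
P(D) = P(D|H1)·P(H1) + P(D|H2)·P(H2) + P(D|H3)·P(H3) + P(D|H4)·P(H4) + P(D|H5)·P(H5)
      = 0.1755·0.06 + 0.2016·0.08 + 0.1763·0.12 + 0.0821·0.22 + 0.2118·0.52
      = 0.01053 + 0.016128 + 0.021156 + 0.018062 + 0.110136 = 0.176012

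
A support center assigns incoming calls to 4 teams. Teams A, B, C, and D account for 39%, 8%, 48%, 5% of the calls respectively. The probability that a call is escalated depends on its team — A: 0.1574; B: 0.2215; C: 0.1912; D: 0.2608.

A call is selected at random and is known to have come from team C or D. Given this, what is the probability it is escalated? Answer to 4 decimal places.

Let S = {C, D}.
P(S) = 0.48 + 0.05 = 0.53.
P(E ∩ S) = 0.1912·0.48 + 0.2608·0.05 = 0.091776 + 0.01304 = 0.104816.
P(E | S) = 0.104816 / 0.53 = 0.197766…

0.1978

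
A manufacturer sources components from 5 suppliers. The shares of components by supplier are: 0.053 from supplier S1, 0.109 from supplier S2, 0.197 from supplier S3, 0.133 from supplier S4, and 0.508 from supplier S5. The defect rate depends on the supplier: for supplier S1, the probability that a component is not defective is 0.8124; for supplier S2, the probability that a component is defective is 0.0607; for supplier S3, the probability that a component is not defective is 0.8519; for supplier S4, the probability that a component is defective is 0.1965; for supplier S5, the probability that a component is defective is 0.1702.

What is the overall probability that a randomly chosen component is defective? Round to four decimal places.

P(D) ≈ 0.1583

P(D|S1) = 1 − 0.8124 = 0.1876.
P(D|S3) = 1 − 0.8519 = 0.1481.
Using total probability over the partition,
P(D) = P(D|S1)·P(S1) + P(D|S2)·P(S2) + P(D|S3)·P(S3) + P(D|S4)·P(S4) + P(D|S5)·P(S5)
      = 0.1876·0.053 + 0.0607·0.109 + 0.1481·0.197 + 0.1965·0.133 + 0.1702·0.508
      = 0.0099428 + 0.0066163 + 0.0291757 + 0.0261345 + 0.0864616 = 0.1583309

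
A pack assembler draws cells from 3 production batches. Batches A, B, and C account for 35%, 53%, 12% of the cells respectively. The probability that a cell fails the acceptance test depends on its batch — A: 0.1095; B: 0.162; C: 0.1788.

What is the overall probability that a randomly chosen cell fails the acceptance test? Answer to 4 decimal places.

P(F) ≈ 0.1456

Summing over the partition,
P(F) = P(F|A)·P(A) + P(F|B)·P(B) + P(F|C)·P(C)
      = 0.1095·0.35 + 0.162·0.53 + 0.1788·0.12
      = 0.038325 + 0.08586 + 0.021456 = 0.145641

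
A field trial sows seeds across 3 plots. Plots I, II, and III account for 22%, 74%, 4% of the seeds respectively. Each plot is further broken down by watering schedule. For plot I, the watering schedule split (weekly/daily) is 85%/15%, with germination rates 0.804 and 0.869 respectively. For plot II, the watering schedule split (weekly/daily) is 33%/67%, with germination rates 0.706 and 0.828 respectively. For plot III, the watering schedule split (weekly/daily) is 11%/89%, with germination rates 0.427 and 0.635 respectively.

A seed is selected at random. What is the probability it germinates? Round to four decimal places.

P(G|I) = 0.85·0.804 + 0.15·0.869 = 0.6834 + 0.13035 = 0.81375
P(G|II) = 0.33·0.706 + 0.67·0.828 = 0.23298 + 0.55476 = 0.78774
P(G|III) = 0.11·0.427 + 0.89·0.635 = 0.04697 + 0.56515 = 0.61212
By total probability over the outer partition,
P(G) = 0.22·0.81375 + 0.74·0.78774 + 0.04·0.61212
      = 0.179025 + 0.5829276 + 0.0244848 = 0.7864374

0.7864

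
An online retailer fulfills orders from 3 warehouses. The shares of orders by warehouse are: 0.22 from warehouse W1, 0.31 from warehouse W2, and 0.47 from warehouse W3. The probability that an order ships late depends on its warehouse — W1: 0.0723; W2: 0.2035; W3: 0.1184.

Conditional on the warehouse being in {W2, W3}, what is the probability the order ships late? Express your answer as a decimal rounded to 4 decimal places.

P(L|S) ≈ 0.1522

Let S = {W2, W3}.
P(S) = 0.31 + 0.47 = 0.78.
P(L ∩ S) = 0.2035·0.31 + 0.1184·0.47 = 0.063085 + 0.055648 = 0.118733.
P(L | S) = 0.118733 / 0.78 = 0.152222…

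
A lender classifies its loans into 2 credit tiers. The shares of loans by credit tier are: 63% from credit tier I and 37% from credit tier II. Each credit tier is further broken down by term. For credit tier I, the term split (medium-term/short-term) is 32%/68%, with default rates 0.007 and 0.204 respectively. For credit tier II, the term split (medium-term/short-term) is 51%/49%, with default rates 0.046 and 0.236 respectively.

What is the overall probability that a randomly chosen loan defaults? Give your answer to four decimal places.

P(D) ≈ 0.1403

P(D|I) = 0.32·0.007 + 0.68·0.204 = 0.00224 + 0.13872 = 0.14096
P(D|II) = 0.51·0.046 + 0.49·0.236 = 0.02346 + 0.11564 = 0.1391
By total probability over the outer partition,
P(D) = 0.63·0.14096 + 0.37·0.1391
      = 0.0888048 + 0.051467 = 0.1402718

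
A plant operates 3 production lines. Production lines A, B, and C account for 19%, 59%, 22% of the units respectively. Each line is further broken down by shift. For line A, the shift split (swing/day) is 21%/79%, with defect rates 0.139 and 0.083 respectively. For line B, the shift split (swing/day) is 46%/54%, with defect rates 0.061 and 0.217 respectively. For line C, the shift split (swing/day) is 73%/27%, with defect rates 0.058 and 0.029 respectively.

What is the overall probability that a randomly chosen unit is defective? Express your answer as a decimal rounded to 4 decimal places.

P(D|A) = 0.21·0.139 + 0.79·0.083 = 0.02919 + 0.06557 = 0.09476
P(D|B) = 0.46·0.061 + 0.54·0.217 = 0.02806 + 0.11718 = 0.14524
P(D|C) = 0.73·0.058 + 0.27·0.029 = 0.04234 + 0.00783 = 0.05017
By total probability over the outer partition,
P(D) = 0.19·0.09476 + 0.59·0.14524 + 0.22·0.05017
      = 0.0180044 + 0.0856916 + 0.0110374 = 0.1147334

P(D) ≈ 0.1147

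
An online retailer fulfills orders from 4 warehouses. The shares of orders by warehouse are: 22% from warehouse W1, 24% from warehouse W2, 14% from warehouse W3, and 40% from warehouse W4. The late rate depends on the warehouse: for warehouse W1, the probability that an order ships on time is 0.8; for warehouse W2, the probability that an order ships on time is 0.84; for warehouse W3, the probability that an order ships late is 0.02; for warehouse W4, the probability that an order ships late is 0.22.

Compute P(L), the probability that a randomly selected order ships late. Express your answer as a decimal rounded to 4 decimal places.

P(L|W1) = 1 − 0.8 = 0.2.
P(L|W2) = 1 − 0.84 = 0.16.
P(L) = P(L|W1)·P(W1) + P(L|W2)·P(W2) + P(L|W3)·P(W3) + P(L|W4)·P(W4)
      = 0.2·0.22 + 0.16·0.24 + 0.02·0.14 + 0.22·0.4
      = 0.044 + 0.0384 + 0.0028 + 0.088 = 0.1732

P(L) ≈ 0.1732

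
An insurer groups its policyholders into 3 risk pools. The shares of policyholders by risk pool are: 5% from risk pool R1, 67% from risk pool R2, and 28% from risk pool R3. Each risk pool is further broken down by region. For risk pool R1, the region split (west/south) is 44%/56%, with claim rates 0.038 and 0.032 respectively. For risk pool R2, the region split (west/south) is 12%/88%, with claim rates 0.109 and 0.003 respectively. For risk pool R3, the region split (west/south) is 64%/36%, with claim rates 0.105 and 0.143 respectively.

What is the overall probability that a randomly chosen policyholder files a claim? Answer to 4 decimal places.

P(C|R1) = 0.44·0.038 + 0.56·0.032 = 0.01672 + 0.01792 = 0.03464
P(C|R2) = 0.12·0.109 + 0.88·0.003 = 0.01308 + 0.00264 = 0.01572
P(C|R3) = 0.64·0.105 + 0.36·0.143 = 0.0672 + 0.05148 = 0.11868
Then overall,
P(C) = 0.05·0.03464 + 0.67·0.01572 + 0.28·0.11868
      = 0.001732 + 0.0105324 + 0.0332304 = 0.0454948

0.0455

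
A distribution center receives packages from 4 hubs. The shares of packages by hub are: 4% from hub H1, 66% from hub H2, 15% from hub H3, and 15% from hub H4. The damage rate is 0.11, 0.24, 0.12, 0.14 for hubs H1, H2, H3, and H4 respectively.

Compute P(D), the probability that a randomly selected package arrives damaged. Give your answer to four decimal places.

Using total probability over the partition,
P(D) = P(D|H1)·P(H1) + P(D|H2)·P(H2) + P(D|H3)·P(H3) + P(D|H4)·P(H4)
      = 0.11·0.04 + 0.24·0.66 + 0.12·0.15 + 0.14·0.15
      = 0.0044 + 0.1584 + 0.018 + 0.021 = 0.2018

0.2018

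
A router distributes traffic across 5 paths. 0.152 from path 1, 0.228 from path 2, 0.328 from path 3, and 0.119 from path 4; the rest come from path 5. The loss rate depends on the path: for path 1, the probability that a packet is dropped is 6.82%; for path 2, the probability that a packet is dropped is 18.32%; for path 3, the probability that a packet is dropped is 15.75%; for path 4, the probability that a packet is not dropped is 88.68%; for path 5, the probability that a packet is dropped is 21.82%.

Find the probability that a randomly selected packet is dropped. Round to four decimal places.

0.1550

P(5) = 1 − (0.152 + 0.228 + 0.328 + 0.119) = 0.173.
P(L|4) = 1 − 0.8868 = 0.1132.
Summing over the partition,
P(L) = P(L|1)·P(1) + P(L|2)·P(2) + P(L|3)·P(3) + P(L|4)·P(4) + P(L|5)·P(5)
      = 0.0682·0.152 + 0.1832·0.228 + 0.1575·0.328 + 0.1132·0.119 + 0.2182·0.173
      = 0.0103664 + 0.0417696 + 0.05166 + 0.0134708 + 0.0377486 = 0.1550154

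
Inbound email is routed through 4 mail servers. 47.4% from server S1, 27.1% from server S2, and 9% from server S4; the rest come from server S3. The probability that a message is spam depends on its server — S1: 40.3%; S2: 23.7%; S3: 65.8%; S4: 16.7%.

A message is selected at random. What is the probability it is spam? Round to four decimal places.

P(S3) = 1 − (0.474 + 0.271 + 0.09) = 0.165.
By the law of total probability,
P(S) = P(S|S1)·P(S1) + P(S|S2)·P(S2) + P(S|S3)·P(S3) + P(S|S4)·P(S4)
      = 0.403·0.474 + 0.237·0.271 + 0.658·0.165 + 0.167·0.09
      = 0.191022 + 0.064227 + 0.10857 + 0.01503 = 0.378849

0.3788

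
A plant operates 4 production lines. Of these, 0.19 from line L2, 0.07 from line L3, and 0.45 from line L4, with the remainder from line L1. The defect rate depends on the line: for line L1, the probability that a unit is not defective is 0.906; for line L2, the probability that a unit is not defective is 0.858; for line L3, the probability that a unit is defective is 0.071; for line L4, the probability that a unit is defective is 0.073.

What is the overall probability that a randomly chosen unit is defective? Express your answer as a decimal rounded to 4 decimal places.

P(L1) = 1 − (0.19 + 0.07 + 0.45) = 0.29.
P(D|L1) = 1 − 0.906 = 0.094.
P(D|L2) = 1 − 0.858 = 0.142.
P(D) = P(D|L1)·P(L1) + P(D|L2)·P(L2) + P(D|L3)·P(L3) + P(D|L4)·P(L4)
      = 0.094·0.29 + 0.142·0.19 + 0.071·0.07 + 0.073·0.45
      = 0.02726 + 0.02698 + 0.00497 + 0.03285 = 0.09206

0.0921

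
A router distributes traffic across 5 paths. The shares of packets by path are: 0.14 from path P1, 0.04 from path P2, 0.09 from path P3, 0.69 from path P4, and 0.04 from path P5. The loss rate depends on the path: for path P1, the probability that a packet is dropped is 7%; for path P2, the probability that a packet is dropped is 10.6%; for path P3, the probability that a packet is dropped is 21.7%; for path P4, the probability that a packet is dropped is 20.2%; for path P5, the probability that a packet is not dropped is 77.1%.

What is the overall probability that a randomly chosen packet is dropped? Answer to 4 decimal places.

P(L|P5) = 1 − 0.771 = 0.229.
By the law of total probability,
P(L) = P(L|P1)·P(P1) + P(L|P2)·P(P2) + P(L|P3)·P(P3) + P(L|P4)·P(P4) + P(L|P5)·P(P5)
      = 0.07·0.14 + 0.106·0.04 + 0.217·0.09 + 0.202·0.69 + 0.229·0.04
      = 0.0098 + 0.00424 + 0.01953 + 0.13938 + 0.00916 = 0.18211

0.1821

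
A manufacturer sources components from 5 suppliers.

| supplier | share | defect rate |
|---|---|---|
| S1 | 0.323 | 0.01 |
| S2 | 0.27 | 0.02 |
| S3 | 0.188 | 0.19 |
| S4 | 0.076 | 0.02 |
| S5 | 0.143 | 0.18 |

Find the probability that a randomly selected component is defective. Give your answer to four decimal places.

0.0716

Using total probability over the partition,
P(D) = P(D|S1)·P(S1) + P(D|S2)·P(S2) + P(D|S3)·P(S3) + P(D|S4)·P(S4) + P(D|S5)·P(S5)
      = 0.01·0.323 + 0.02·0.27 + 0.19·0.188 + 0.02·0.076 + 0.18·0.143
      = 0.00323 + 0.0054 + 0.03572 + 0.00152 + 0.02574 = 0.07161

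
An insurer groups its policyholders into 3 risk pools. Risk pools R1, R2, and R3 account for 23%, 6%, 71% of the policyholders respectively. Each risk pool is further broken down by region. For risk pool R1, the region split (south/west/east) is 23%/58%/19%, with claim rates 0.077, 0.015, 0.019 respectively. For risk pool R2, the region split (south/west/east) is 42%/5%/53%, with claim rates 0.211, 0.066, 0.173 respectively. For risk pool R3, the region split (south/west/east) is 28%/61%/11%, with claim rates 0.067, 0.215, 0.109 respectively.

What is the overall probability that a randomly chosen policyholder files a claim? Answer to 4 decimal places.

P(C|R1) = 0.23·0.077 + 0.58·0.015 + 0.19·0.019 = 0.01771 + 0.0087 + 0.00361 = 0.03002
P(C|R2) = 0.42·0.211 + 0.05·0.066 + 0.53·0.173 = 0.08862 + 0.0033 + 0.09169 = 0.18361
P(C|R3) = 0.28·0.067 + 0.61·0.215 + 0.11·0.109 = 0.01876 + 0.13115 + 0.01199 = 0.1619
By total probability over the outer partition,
P(C) = 0.23·0.03002 + 0.06·0.18361 + 0.71·0.1619
      = 0.0069046 + 0.0110166 + 0.114949 = 0.1328702

P(C) ≈ 0.1329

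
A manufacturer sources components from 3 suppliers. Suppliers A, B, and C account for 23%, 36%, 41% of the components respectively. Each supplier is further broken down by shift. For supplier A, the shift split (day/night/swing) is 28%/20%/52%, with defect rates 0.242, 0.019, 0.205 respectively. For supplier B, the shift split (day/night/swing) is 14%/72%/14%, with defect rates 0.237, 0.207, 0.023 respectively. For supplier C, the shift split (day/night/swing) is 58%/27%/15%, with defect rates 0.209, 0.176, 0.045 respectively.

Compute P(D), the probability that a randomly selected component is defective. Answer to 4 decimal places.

P(D|A) = 0.28·0.242 + 0.2·0.019 + 0.52·0.205 = 0.06776 + 0.0038 + 0.1066 = 0.17816
P(D|B) = 0.14·0.237 + 0.72·0.207 + 0.14·0.023 = 0.03318 + 0.14904 + 0.00322 = 0.18544
P(D|C) = 0.58·0.209 + 0.27·0.176 + 0.15·0.045 = 0.12122 + 0.04752 + 0.00675 = 0.17549
By total probability over the outer partition,
P(D) = 0.23·0.17816 + 0.36·0.18544 + 0.41·0.17549
      = 0.0409768 + 0.0667584 + 0.0719509 = 0.1796861

0.1797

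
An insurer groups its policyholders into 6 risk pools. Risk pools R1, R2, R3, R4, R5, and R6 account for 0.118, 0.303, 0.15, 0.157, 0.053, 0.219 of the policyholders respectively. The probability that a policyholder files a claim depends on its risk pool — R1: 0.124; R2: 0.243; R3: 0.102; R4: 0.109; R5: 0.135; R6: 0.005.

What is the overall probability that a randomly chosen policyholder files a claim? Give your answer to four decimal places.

P(C) ≈ 0.1289

By the law of total probability,
P(C) = P(C|R1)·P(R1) + P(C|R2)·P(R2) + P(C|R3)·P(R3) + P(C|R4)·P(R4) + P(C|R5)·P(R5) + P(C|R6)·P(R6)
      = 0.124·0.118 + 0.243·0.303 + 0.102·0.15 + 0.109·0.157 + 0.135·0.053 + 0.005·0.219
      = 0.014632 + 0.073629 + 0.0153 + 0.017113 + 0.007155 + 0.001095 = 0.128924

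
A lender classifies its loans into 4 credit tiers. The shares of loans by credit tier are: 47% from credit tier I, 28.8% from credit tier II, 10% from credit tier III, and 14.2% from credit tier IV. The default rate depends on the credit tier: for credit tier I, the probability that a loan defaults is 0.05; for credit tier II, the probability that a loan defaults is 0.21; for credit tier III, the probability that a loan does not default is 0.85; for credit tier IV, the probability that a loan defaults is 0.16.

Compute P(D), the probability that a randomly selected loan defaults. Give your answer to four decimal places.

P(D|III) = 1 − 0.85 = 0.15.
P(D) = P(D|I)·P(I) + P(D|II)·P(II) + P(D|III)·P(III) + P(D|IV)·P(IV)
      = 0.05·0.47 + 0.21·0.288 + 0.15·0.1 + 0.16·0.142
      = 0.0235 + 0.06048 + 0.015 + 0.02272 = 0.1217

P(D) ≈ 0.1217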